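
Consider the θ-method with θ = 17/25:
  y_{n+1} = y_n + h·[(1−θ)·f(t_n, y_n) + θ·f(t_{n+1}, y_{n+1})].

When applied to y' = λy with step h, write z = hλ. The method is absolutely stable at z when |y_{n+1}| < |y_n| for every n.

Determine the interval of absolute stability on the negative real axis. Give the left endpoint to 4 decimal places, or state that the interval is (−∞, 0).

Set f=λy, z=hλ:
  y_{n+1} = y_n + z·[8/25·y_n + 17/25·y_{n+1}] ⇒ (1 − 17/25z)y_{n+1} = (1 + 8/25z)y_n
  ⇒ R(z) = (1 + 8/25z)/(1 − 17/25z).

Need |R(x)|<1, x<0.
x=-0.63: |R|=0.5589
x=-2: |R|=0.1525
x=-10: |R|=0.2821
x=-100: |R|=0.4493
θ=17/25≥1/2 ⇒ |1+8/25x|<|1−17/25x| ∀x<0 ⇒ interval (−∞,0).

unbounded; (−∞, 0).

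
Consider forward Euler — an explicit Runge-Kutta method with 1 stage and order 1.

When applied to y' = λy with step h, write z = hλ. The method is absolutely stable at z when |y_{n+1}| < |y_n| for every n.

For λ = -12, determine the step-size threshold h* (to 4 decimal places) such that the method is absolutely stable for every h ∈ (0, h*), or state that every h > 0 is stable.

Test eqn y'=λy, z=hλ:
  order 1, 1-stage ⇒ R(z)=1+z
  (e.g. R(-1.29)=-0.29000, |R|=0.29000)

Find x<0 with |R(x)|<1.
x=-1.29: |R|=0.2900
|R(-1.76)|=0.7600 |R(-1.47)|=0.4700 |R(-0.79)|=0.2100
Bisect:
  x_lo=-2.7661 |R|=1.7661  x_hi=-0.3917 |R|=0.6083
  mid=-1.57894 |R|=0.57894 →hi
  mid=-2.17253 |R|=1.17253 →lo
  mid=-1.87573 |R|=0.87573 →hi
  mid=-2.02413 |R|=1.02413 →lo
  mid=-1.94993 |R|=0.94993 →hi
  mid=-1.98703 |R|=0.98703 →hi
  mid=-2.00558 |R|=1.00558 →lo
  mid=-1.99631 |R|=0.99631 →hi
  mid=-2.00094 |R|=1.00094 →lo
  mid=-1.99863 |R|=0.99863 →hi
  ...
  [-2.00008,-1.99993] ⇒ x*=-2.0000
Interval (-2.0000, 0).

(-2.0000,0); λ=-12 ⇒ h* = 0.1667.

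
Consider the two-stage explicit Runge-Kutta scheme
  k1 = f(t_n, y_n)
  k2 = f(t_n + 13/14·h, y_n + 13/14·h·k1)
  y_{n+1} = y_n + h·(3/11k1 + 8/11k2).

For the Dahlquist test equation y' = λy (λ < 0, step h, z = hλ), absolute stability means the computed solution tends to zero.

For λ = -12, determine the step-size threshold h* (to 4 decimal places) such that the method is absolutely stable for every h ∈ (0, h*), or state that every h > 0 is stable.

(-1.4808,0); λ=-12 ⇒ h* = (77/52)/12 = 0.1234.

On y'=λy, z=hλ:
  k1=λy_n ⇒ h·k1=z·y_n;  k2=λ(1+13/14z)y_n ⇒ h·k2=z(1+13/14z)y_n
  y_{n+1}/y_n = 1 + 3/11z + 8/11z(1+13/14z) = 1 + z + 52/77z²
  R(z) = 1 + z + 52/77z².

Boundary: |R(x)|=1, x<0.
x=-0.92: |R|=0.6516
R=1: x+52/77x²=0 ⇒ x=−77/52=-1.4808; min R=1−1/(4·52/77)=0.6298>−1
Confirm numerically:
  x=-1.413: |R|=0.93533 <1
  x=-0.859: |R|=0.63931 <1
  x=-0.676: |R|=0.63261 <1
  x=-2.010: |R|=1.71838 >1
  x=-1.994: |R|=1.69112 >1
So |R|<1 on (-1.4808, 0).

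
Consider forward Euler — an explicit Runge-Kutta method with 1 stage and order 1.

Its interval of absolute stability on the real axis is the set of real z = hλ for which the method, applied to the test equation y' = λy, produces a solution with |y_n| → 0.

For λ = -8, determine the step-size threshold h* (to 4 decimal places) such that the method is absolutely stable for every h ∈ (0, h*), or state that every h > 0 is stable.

(-2.0000,0); λ=-8 ⇒ h* = 0.2500.

Set f=λy, z=hλ:
  order 1, 1-stage ⇒ R(z)=1+z
  (e.g. R(-1.34)=-0.34000, |R|=0.34000)

Need |R(x)|<1, x<0.
x=-1.34: |R|=0.3400
|R(-1.24)|=0.2400 |R(-1.16)|=0.1600 |R(-0.9)|=0.1000
Bisect:
  x_lo=-2.8738 |R|=1.8738  x_hi=-0.3516 |R|=0.6484
  mid=-1.61271 |R|=0.61271 →hi
  mid=-2.24326 |R|=1.24326 →lo
  mid=-1.92798 |R|=0.92798 →hi
  mid=-2.08562 |R|=1.08562 →lo
  mid=-2.00680 |R|=1.00680 →lo
  mid=-1.96739 |R|=0.96739 →hi
  mid=-1.98710 |R|=0.98710 →hi
  ...
  [-2.00003,-1.99987] ⇒ x*=-2.0000
Interval (-2.0000, 0).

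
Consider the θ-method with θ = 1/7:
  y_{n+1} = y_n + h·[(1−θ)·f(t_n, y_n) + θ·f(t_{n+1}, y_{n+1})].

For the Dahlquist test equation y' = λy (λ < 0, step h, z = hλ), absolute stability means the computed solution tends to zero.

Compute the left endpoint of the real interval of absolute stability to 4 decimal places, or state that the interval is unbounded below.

z* = -2.8000.

Test eqn y'=λy, z=hλ:
  y_{n+1} = y_n + z·[6/7·y_n + 1/7·y_{n+1}] ⇒ (1 − 1/7z)y_{n+1} = (1 + 6/7z)y_n
  so R(z) = (1 + 6/7z)/(1 − 1/7z).

Boundary: |R(x)|=1, x<0.
x=-0.96: |R|=0.1558
R=−1: 1+6/7x = −1+1/7x ⇒ -5/7x=2 ⇒ x=2/(-5/7)=-2.8000
Confirm numerically:
  x=-2.637: |R|=0.91543 <1
  x=-1.302: |R|=0.09781 <1
  x=-1.137: |R|=0.02188 <1
  x=-3.347: |R|=1.26433 >1
  x=-3.002: |R|=1.10098 >1
Stable set (-2.8000, 0).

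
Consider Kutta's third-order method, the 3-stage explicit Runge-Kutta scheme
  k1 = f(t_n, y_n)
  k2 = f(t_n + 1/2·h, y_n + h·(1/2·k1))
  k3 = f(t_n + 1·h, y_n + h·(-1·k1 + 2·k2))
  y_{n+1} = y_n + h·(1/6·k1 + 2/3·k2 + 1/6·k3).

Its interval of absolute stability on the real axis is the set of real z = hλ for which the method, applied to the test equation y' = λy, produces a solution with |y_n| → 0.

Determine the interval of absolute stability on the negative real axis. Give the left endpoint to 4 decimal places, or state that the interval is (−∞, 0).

(-2.5127, 0).

Set f=λy, z=hλ:
  order 3, 3-stage ⇒ R(z)=1+z+z^2/2+z^3/6
  (e.g. R(-0.89)=0.38856, |R|=0.38856)

Find x<0 with |R(x)|<1.
x=-0.89: |R|=0.3886
|R(-2.4)|=0.8240 |R(-2.11)|=0.4496 |R(-0.52)|=0.5918
Bisect:
  x_lo=-3.4015 |R|=3.1759  x_hi=-0.3847 |R|=0.6798
  mid=-1.89312 |R|=0.23197 →hi
  mid=-2.64734 |R|=1.23540 →lo
  mid=-2.27023 |R|=0.64336 →hi
  mid=-2.45878 |R|=0.91345 →hi
  mid=-2.55306 |R|=1.06753 →lo
  mid=-2.50592 |R|=0.98882 →hi
  mid=-2.52949 |R|=1.02775 →lo
  mid=-2.51771 |R|=1.00818 →lo
  mid=-2.51181 |R|=0.99847 →hi
  ...
  [-2.51292,-2.51273] ⇒ x*=-2.5127
Stable set (-2.5127, 0).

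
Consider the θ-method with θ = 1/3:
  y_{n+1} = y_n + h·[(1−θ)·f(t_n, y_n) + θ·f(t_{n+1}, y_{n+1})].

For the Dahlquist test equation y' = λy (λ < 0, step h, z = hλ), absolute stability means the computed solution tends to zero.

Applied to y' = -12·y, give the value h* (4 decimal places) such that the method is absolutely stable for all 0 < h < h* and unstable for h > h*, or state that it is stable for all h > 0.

(-6.0000,0); λ=-12 ⇒ h* = (6)/12 = 0.5000.

Set f=λy, z=hλ:
  y_{n+1} = y_n + z·[2/3·y_n + 1/3·y_{n+1}] ⇒ (1 − 1/3z)y_{n+1} = (1 + 2/3z)y_n
  Hence R(z) = (1 + 2/3z)/(1 − 1/3z).

Solve |R(x)|<1 on ℝ⁻.
x=-1.71: |R|=0.0892
R=−1: 1+2/3x = −1+1/3x ⇒ -1/3x=2 ⇒ x=2/(-1/3)=-6.0000
Confirm numerically:
  x=-5.496: |R|=0.94068 <1
  x=-5.207: |R|=0.90338 <1
  x=-4.637: |R|=0.82153 <1
  x=-4.371: |R|=0.77900 <1
  x=-6.341: |R|=1.03651 >1
  x=-6.132: |R|=1.01445 >1
So |R|<1 on (-6.0000, 0).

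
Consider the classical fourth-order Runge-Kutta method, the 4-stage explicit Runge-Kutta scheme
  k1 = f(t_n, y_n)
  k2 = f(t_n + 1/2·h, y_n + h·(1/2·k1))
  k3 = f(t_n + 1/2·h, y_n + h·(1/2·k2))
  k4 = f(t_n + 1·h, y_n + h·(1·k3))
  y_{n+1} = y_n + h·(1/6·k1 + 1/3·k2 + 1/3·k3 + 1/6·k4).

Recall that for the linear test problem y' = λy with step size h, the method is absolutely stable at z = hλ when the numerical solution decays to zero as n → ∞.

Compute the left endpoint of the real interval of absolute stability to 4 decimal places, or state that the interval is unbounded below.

Set f=λy, z=hλ:
  order 4, 4-stage ⇒ R(z)=1+z+z^2/2+z^3/6+z^4/24
  (e.g. R(-1.19)=0.32075, |R|=0.32075)

Need |R(x)|<1, x<0.
x=-1.19: |R|=0.3207
|R(-2.77)|=0.9772 |R(-2.59)|=0.7433 |R(-0.6)|=0.5494
Bisect:
  x_lo=-3.2940 |R|=2.0798  x_hi=-0.3316 |R|=0.7178
  mid=-1.81279 |R|=0.28741 →hi
  mid=-2.55339 |R|=0.70307 →hi
  mid=-2.92368 |R|=1.22950 →lo
  mid=-2.73854 |R|=0.93176 →hi
  mid=-2.83111 |R|=1.07130 →lo
  mid=-2.78482 |R|=0.99929 →hi
  mid=-2.80797 |R|=1.03472 →lo
  mid=-2.79639 |R|=1.01687 →lo
  mid=-2.79061 |R|=1.00804 →lo
  mid=-2.78772 |R|=1.00366 →lo
  ...
  [-2.78537,-2.78518] ⇒ x*=-2.7853
So |R|<1 on (-2.7853, 0).

left endpoint -2.7853.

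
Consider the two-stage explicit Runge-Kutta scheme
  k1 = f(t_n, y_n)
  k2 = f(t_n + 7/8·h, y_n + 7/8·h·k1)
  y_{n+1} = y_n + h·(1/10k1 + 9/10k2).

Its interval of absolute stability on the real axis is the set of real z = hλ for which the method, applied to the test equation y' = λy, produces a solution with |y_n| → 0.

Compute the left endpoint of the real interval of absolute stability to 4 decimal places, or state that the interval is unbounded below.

With y'=λy (z=hλ):
  k1=λy_n ⇒ h·k1=z·y_n;  k2=λ(1+7/8z)y_n ⇒ h·k2=z(1+7/8z)y_n
  y_{n+1}/y_n = 1 + 1/10z + 9/10z(1+7/8z) = 1 + z + 63/80z²
  ⇒ R(z) = 1 + z + 63/80z².

Boundary: |R(x)|=1, x<0.
x=-1: |R|=0.7875
R=1: x+63/80x²=0 ⇒ x=−80/63=-1.2698; min R=1−1/(4·63/80)=0.6825>−1
Confirm numerically:
  x=-1.214: |R|=0.94661 <1
  x=-1.180: |R|=0.91651 <1
  x=-0.794: |R|=0.70247 <1
  x=-1.854: |R|=1.85289 >1
  x=-1.428: |R|=1.17786 >1
  x=-1.375: |R|=1.11387 >1
Stable set (-1.2698, 0).

z* = -1.2698.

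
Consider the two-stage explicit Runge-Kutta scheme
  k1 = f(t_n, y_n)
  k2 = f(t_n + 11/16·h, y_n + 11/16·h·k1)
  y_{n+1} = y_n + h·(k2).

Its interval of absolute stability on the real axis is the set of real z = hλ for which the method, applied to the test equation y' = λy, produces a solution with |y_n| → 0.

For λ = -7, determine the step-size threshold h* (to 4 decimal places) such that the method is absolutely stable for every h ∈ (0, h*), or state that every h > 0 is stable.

With y'=λy (z=hλ):
  k1=λy_n ⇒ h·k1=z·y_n;  k2=λ(1+11/16z)y_n ⇒ h·k2=z(1+11/16z)y_n
  y_{n+1}/y_n = 1 + z(1+11/16z) = 1 + z + 11/16z²
  R(z) = 1 + z + 11/16z².

Find x<0 with |R(x)|<1.
x=-0.62: |R|=0.6443
R=1: x+11/16x²=0 ⇒ x=−16/11=-1.4545; min R=1−1/(4·11/16)=0.6364>−1
Confirm numerically:
  x=-1.333: |R|=0.88861 <1
  x=-1.220: |R|=0.80327 <1
  x=-0.951: |R|=0.67078 <1
  x=-0.767: |R|=0.63745 <1
  x=-1.749: |R|=1.35406 >1
  x=-1.596: |R|=1.15521 >1
So |R|<1 on (-1.4545, 0).

(-1.4545,0); λ=-7 ⇒ h* = (16/11)/7 = 0.2078.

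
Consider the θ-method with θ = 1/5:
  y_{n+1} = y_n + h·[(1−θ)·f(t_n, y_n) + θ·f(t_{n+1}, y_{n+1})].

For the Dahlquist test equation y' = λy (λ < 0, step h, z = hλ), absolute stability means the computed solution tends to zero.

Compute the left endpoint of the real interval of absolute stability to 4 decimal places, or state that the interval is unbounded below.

Set f=λy, z=hλ:
  y_{n+1} = y_n + z·[4/5·y_n + 1/5·y_{n+1}] ⇒ (1 − 1/5z)y_{n+1} = (1 + 4/5z)y_n
  so R(z) = (1 + 4/5z)/(1 − 1/5z).

Solve |R(x)|<1 on ℝ⁻.
x=-1.3: |R|=0.0317
R=−1: 1+4/5x = −1+1/5x ⇒ -3/5x=2 ⇒ x=2/(-3/5)=-3.3333
Confirm numerically:
  x=-2.143: |R|=0.50007 <1
  x=-2.030: |R|=0.44381 <1
  x=-1.821: |R|=0.33485 <1
  x=-3.576: |R|=1.08489 >1
  x=-3.446: |R|=1.04002 >1
  x=-3.418: |R|=1.03017 >1
Stable set (-3.3333, 0).

z* = -3.3333.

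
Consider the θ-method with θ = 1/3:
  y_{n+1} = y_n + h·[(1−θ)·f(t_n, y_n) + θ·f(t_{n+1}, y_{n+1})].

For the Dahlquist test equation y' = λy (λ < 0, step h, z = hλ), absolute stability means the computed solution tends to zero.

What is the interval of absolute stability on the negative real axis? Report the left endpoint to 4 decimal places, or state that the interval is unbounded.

z∈(-6.0000,0).

On y'=λy, z=hλ:
  y_{n+1} = y_n + z·[2/3·y_n + 1/3·y_{n+1}] ⇒ (1 − 1/3z)y_{n+1} = (1 + 2/3z)y_n
  R(z) = (1 + 2/3z)/(1 − 1/3z).

Boundary: |R(x)|=1, x<0.
x=-0.97: |R|=0.2670
R=−1: 1+2/3x = −1+1/3x ⇒ -1/3x=2 ⇒ x=2/(-1/3)=-6.0000
Confirm numerically:
  x=-4.587: |R|=0.81376 <1
  x=-3.999: |R|=0.71410 <1
  x=-3.487: |R|=0.61261 <1
  x=-3.331: |R|=0.57842 <1
  x=-6.422: |R|=1.04479 >1
  x=-6.050: |R|=1.00552 >1
So |R|<1 on (-6.0000, 0).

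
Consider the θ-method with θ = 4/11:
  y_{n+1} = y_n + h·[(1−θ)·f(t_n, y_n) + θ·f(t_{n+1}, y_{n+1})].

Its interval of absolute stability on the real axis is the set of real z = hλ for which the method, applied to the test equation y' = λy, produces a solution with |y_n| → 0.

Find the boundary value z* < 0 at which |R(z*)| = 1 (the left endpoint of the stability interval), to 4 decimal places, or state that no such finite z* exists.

With y'=λy (z=hλ):
  y_{n+1} = y_n + z·[7/11·y_n + 4/11·y_{n+1}] ⇒ (1 − 4/11z)y_{n+1} = (1 + 7/11z)y_n
  ⇒ R(z) = (1 + 7/11z)/(1 − 4/11z).

Need |R(x)|<1, x<0.
x=-1.67: |R|=0.0390
R=−1: 1+7/11x = −1+4/11x ⇒ -3/11x=2 ⇒ x=2/(-3/11)=-7.3333
Confirm numerically:
  x=-5.325: |R|=0.81347 <1
  x=-4.741: |R|=0.74046 <1
  x=-3.671: |R|=0.57222 <1
  x=-3.100: |R|=0.45726 <1
  x=-7.829: |R|=1.03514 >1
  x=-7.612: |R|=1.02017 >1
  x=-7.556: |R|=1.01620 >1
Interval (-7.3333, 0).

left endpoint -7.3333.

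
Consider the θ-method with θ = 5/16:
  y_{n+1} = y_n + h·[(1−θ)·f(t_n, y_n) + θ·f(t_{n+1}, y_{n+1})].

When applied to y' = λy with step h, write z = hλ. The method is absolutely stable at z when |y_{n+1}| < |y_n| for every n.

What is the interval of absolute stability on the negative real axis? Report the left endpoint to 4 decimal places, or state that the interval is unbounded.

z∈(-5.3333,0).

With y'=λy (z=hλ):
  y_{n+1} = y_n + z·[11/16·y_n + 5/16·y_{n+1}] ⇒ (1 − 5/16z)y_{n+1} = (1 + 11/16z)y_n
  ⇒ R(z) = (1 + 11/16z)/(1 − 5/16z).

Solve |R(x)|<1 on ℝ⁻.
x=-1.48: |R|=0.0120
R=−1: 1+11/16x = −1+5/16x ⇒ -3/8x=2 ⇒ x=2/(-3/8)=-5.3333
Confirm numerically:
  x=-4.045: |R|=0.78661 <1
  x=-3.019: |R|=0.55343 <1
  x=-2.552: |R|=0.41975 <1
  x=-2.386: |R|=0.36685 <1
  x=-5.767: |R|=1.05804 >1
  x=-5.445: |R|=1.01550 >1
So |R|<1 on (-5.3333, 0).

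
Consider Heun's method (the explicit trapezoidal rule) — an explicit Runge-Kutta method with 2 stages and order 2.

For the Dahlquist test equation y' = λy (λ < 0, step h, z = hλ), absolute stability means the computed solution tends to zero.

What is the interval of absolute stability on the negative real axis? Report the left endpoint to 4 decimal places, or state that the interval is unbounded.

Test eqn y'=λy, z=hλ:
  order 2, 2-stage ⇒ R(z)=1+z+z^2/2
  (e.g. R(-1.53)=0.64045, |R|=0.64045)

Boundary: |R(x)|=1, x<0.
x=-1.53: |R|=0.6404
|R(-2.34)|=1.3978 |R(-1.55)|=0.6513 |R(-0.69)|=0.5481
Bisect:
  x_lo=-2.5655 |R|=1.7254  x_hi=-0.0892 |R|=0.9147
  mid=-1.32739 |R|=0.55359 →hi
  mid=-1.94646 |R|=0.94789 →hi
  mid=-2.25599 |R|=1.28876 →lo
  mid=-2.10123 |R|=1.10635 →lo
  mid=-2.02384 |R|=1.02413 →lo
  mid=-1.98515 |R|=0.98526 →hi
  mid=-2.00450 |R|=1.00451 →lo
  mid=-1.99482 |R|=0.99484 →hi
  mid=-1.99966 |R|=0.99966 →hi
  mid=-2.00208 |R|=1.00208 →lo
  ...
  [-2.00011,-1.99996] ⇒ x*=-2.0000
Stable set (-2.0000, 0).

z∈(-2.0000,0).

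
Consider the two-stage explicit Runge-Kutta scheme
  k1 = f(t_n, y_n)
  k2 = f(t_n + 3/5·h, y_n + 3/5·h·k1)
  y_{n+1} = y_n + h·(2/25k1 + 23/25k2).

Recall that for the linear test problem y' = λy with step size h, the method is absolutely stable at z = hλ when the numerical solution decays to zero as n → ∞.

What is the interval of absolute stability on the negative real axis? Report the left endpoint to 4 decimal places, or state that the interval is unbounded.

On y'=λy, z=hλ:
  k1=λy_n ⇒ h·k1=z·y_n;  k2=λ(1+3/5z)y_n ⇒ h·k2=z(1+3/5z)y_n
  y_{n+1}/y_n = 1 + 2/25z + 23/25z(1+3/5z) = 1 + z + 69/125z²
  ⇒ R(z) = 1 + z + 69/125z².

Boundary: |R(x)|=1, x<0.
x=-1.36: |R|=0.6610
R=1: x+69/125x²=0 ⇒ x=−125/69=-1.8116; min R=1−1/(4·69/125)=0.5471>−1
Confirm numerically:
  x=-1.752: |R|=0.94237 <1
  x=-1.379: |R|=0.67071 <1
  x=-1.064: |R|=0.56092 <1
  x=-0.829: |R|=0.55036 <1
  x=-2.272: |R|=1.57742 >1
  x=-2.152: |R|=1.40437 >1
Interval (-1.8116, 0).

z∈(-1.8116,0).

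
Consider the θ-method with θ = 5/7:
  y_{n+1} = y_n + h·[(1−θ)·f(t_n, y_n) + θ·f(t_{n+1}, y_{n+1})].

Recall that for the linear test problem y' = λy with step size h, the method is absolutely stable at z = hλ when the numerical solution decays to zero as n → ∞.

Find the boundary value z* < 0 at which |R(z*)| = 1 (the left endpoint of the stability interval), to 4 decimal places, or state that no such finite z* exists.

Set f=λy, z=hλ:
  y_{n+1} = y_n + z·[2/7·y_n + 5/7·y_{n+1}] ⇒ (1 − 5/7z)y_{n+1} = (1 + 2/7z)y_n
  R(z) = (1 + 2/7z)/(1 − 5/7z).

Boundary: |R(x)|=1, x<0.
x=-1.01: |R|=0.4133
x=-2: |R|=0.1765
x=-10: |R|=0.2281
x=-100: |R|=0.3807
θ=5/7≥1/2 ⇒ |1+2/7x|<|1−5/7x| ∀x<0 ⇒ unbounded interval.

unbounded; (−∞, 0).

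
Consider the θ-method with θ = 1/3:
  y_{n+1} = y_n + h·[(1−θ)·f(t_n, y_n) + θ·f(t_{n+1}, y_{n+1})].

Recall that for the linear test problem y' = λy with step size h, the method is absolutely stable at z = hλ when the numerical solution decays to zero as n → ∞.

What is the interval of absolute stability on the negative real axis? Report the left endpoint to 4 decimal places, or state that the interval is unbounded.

With y'=λy (z=hλ):
  y_{n+1} = y_n + z·[2/3·y_n + 1/3·y_{n+1}] ⇒ (1 − 1/3z)y_{n+1} = (1 + 2/3z)y_n
  so R(z) = (1 + 2/3z)/(1 − 1/3z).

Boundary: |R(x)|=1, x<0.
x=-0.84: |R|=0.3437
R=−1: 1+2/3x = −1+1/3x ⇒ -1/3x=2 ⇒ x=2/(-1/3)=-6.0000
Confirm numerically:
  x=-5.495: |R|=0.94055 <1
  x=-4.582: |R|=0.81298 <1
  x=-4.560: |R|=0.80952 <1
  x=-2.432: |R|=0.34315 <1
  x=-6.570: |R|=1.05956 >1
  x=-6.054: |R|=1.00596 >1
  x=-6.040: |R|=1.00442 >1
Stable set (-6.0000, 0).

(-6.0000, 0).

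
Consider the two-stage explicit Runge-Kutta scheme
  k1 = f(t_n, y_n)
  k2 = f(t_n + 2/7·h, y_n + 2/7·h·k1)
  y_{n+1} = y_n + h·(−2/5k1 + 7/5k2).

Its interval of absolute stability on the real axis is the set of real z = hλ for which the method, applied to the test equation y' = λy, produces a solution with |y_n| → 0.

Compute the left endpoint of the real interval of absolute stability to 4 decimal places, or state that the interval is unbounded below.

With y'=λy (z=hλ):
  k1=λy_n ⇒ h·k1=z·y_n;  k2=λ(1+2/7z)y_n ⇒ h·k2=z(1+2/7z)y_n
  y_{n+1}/y_n = 1 − 2/5z + 7/5z(1+2/7z) = 1 + z + 2/5z²
  Hence R(z) = 1 + z + 2/5z².

Find x<0 with |R(x)|<1.
x=-1.03: |R|=0.3944
R=1: x+2/5x²=0 ⇒ x=−5/2=-2.5000; min R=1−1/(4·2/5)=0.3750>−1
Confirm numerically:
  x=-2.221: |R|=0.75214 <1
  x=-1.965: |R|=0.57949 <1
  x=-1.943: |R|=0.56710 <1
  x=-1.568: |R|=0.41545 <1
  x=-2.751: |R|=1.27620 >1
  x=-2.728: |R|=1.24879 >1
  x=-2.554: |R|=1.05517 >1
Interval (-2.5000, 0).

left endpoint -2.5000.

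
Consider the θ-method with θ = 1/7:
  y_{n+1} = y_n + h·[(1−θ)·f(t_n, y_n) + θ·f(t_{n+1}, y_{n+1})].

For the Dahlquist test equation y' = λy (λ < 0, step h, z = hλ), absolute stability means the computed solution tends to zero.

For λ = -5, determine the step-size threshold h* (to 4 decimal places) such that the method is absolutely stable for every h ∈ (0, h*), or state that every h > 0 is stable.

Test eqn y'=λy, z=hλ:
  y_{n+1} = y_n + z·[6/7·y_n + 1/7·y_{n+1}] ⇒ (1 − 1/7z)y_{n+1} = (1 + 6/7z)y_n
  R(z) = (1 + 6/7z)/(1 − 1/7z).

Find x<0 with |R(x)|<1.
x=-1.03: |R|=0.1021
R=−1: 1+6/7x = −1+1/7x ⇒ -5/7x=2 ⇒ x=2/(-5/7)=-2.8000
Confirm numerically:
  x=-2.385: |R|=0.77890 <1
  x=-1.930: |R|=0.51288 <1
  x=-1.569: |R|=0.28171 <1
  x=-1.404: |R|=0.16944 <1
  x=-3.204: |R|=1.19796 >1
  x=-3.062: |R|=1.13019 >1
  x=-3.028: |R|=1.11368 >1
Stable set (-2.8000, 0).

(-2.8000,0); λ=-5 ⇒ h* = (14/5)/5 = 0.5600.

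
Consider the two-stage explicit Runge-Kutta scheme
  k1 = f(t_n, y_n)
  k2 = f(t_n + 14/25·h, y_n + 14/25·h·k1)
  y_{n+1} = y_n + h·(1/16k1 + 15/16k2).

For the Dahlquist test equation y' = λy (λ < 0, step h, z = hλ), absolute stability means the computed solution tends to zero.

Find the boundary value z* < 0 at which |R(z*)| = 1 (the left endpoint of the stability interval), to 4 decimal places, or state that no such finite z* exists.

Test eqn y'=λy, z=hλ:
  k1=λy_n ⇒ h·k1=z·y_n;  k2=λ(1+14/25z)y_n ⇒ h·k2=z(1+14/25z)y_n
  y_{n+1}/y_n = 1 + 1/16z + 15/16z(1+14/25z) = 1 + z + 21/40z²
  ⇒ R(z) = 1 + z + 21/40z².

Find x<0 with |R(x)|<1.
x=-0.53: |R|=0.6175
R=1: x+21/40x²=0 ⇒ x=−40/21=-1.9048; min R=1−1/(4·21/40)=0.5238>−1
Confirm numerically:
  x=-1.756: |R|=0.86286 <1
  x=-1.732: |R|=0.84291 <1
  x=-1.353: |R|=0.60807 <1
  x=-2.396: |R|=1.61793 >1
  x=-2.041: |R|=1.14598 >1
Interval (-1.9048, 0).

left endpoint -1.9048.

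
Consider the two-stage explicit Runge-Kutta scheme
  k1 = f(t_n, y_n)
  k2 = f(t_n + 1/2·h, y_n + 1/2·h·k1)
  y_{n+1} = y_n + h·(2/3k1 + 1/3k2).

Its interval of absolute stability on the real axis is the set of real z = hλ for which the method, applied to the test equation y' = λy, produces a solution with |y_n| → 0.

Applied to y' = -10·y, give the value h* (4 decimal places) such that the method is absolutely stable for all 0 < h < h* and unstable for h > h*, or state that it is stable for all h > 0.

Test eqn y'=λy, z=hλ:
  k1=λy_n ⇒ h·k1=z·y_n;  k2=λ(1+1/2z)y_n ⇒ h·k2=z(1+1/2z)y_n
  y_{n+1}/y_n = 1 + 2/3z + 1/3z(1+1/2z) = 1 + z + 1/6z²
  so R(z) = 1 + z + 1/6z².

Boundary: |R(x)|=1, x<0.
x=-0.65: |R|=0.4204
R=1: x+1/6x²=0 ⇒ x=−6=-6.0000; min R=1−1/(4·1/6)=-0.5000>−1
Confirm numerically:
  x=-5.549: |R|=0.58290 <1
  x=-4.724: |R|=0.00464 <1
  x=-3.847: |R|=0.38043 <1
  x=-6.397: |R|=1.42327 >1
  x=-6.182: |R|=1.18752 >1
Interval (-6.0000, 0).

(-6.0000,0); λ=-10 ⇒ h* = (6)/10 = 0.6000.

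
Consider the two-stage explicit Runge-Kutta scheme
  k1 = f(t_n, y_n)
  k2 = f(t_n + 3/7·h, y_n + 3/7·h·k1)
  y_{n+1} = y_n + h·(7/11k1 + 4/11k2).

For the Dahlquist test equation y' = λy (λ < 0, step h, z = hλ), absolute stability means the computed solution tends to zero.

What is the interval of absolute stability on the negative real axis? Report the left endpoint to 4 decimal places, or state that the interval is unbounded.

(-6.4167, 0).

With y'=λy (z=hλ):
  k1=λy_n ⇒ h·k1=z·y_n;  k2=λ(1+3/7z)y_n ⇒ h·k2=z(1+3/7z)y_n
  y_{n+1}/y_n = 1 + 7/11z + 4/11z(1+3/7z) = 1 + z + 12/77z²
  ⇒ R(z) = 1 + z + 12/77z².

Need |R(x)|<1, x<0.
x=-1.79: |R|=0.2907
R=1: x+12/77x²=0 ⇒ x=−77/12=-6.4167; min R=1−1/(4·12/77)=-0.6042>−1
Confirm numerically:
  x=-5.903: |R|=0.52745 <1
  x=-3.644: |R|=0.57459 <1
  x=-3.213: |R|=0.60416 <1
  x=-2.889: |R|=0.58827 <1
  x=-6.899: |R|=1.51859 >1
  x=-6.794: |R|=1.39952 >1
  x=-6.709: |R|=1.30565 >1
Interval (-6.4167, 0).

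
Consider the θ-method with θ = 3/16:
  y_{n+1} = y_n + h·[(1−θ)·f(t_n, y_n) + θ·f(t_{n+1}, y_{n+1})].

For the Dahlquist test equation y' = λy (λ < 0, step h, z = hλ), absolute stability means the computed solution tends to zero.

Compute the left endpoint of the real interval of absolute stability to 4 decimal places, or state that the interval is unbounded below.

On y'=λy, z=hλ:
  y_{n+1} = y_n + z·[13/16·y_n + 3/16·y_{n+1}] ⇒ (1 − 3/16z)y_{n+1} = (1 + 13/16z)y_n
  so R(z) = (1 + 13/16z)/(1 − 3/16z).

Need |R(x)|<1, x<0.
x=-0.65: |R|=0.4206
R=−1: 1+13/16x = −1+3/16x ⇒ -5/8x=2 ⇒ x=2/(-5/8)=-3.2000
Confirm numerically:
  x=-2.955: |R|=0.90147 <1
  x=-2.200: |R|=0.55752 <1
  x=-1.547: |R|=0.19917 <1
  x=-3.374: |R|=1.06661 >1
  x=-3.224: |R|=1.00935 >1
So |R|<1 on (-3.2000, 0).

left endpoint -3.2000.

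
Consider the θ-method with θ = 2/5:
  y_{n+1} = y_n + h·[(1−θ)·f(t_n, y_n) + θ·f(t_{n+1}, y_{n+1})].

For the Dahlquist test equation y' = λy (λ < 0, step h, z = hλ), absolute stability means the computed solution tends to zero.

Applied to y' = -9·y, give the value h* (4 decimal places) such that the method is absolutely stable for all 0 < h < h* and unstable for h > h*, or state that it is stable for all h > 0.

With y'=λy (z=hλ):
  y_{n+1} = y_n + z·[3/5·y_n + 2/5·y_{n+1}] ⇒ (1 − 2/5z)y_{n+1} = (1 + 3/5z)y_n
  ⇒ R(z) = (1 + 3/5z)/(1 − 2/5z).

Find x<0 with |R(x)|<1.
x=-1.53: |R|=0.0509
R=−1: 1+3/5x = −1+2/5x ⇒ -1/5x=2 ⇒ x=2/(-1/5)=-10.0000
Confirm numerically:
  x=-7.693: |R|=0.88683 <1
  x=-7.023: |R|=0.84369 <1
  x=-6.553: |R|=0.80962 <1
  x=-5.522: |R|=0.72089 <1
  x=-10.505: |R|=1.01942 >1
  x=-10.243: |R|=1.00953 >1
  x=-10.058: |R|=1.00231 >1
So |R|<1 on (-10.0000, 0).

(-10.0000,0); λ=-9 ⇒ h* = (10)/9 = 1.1111.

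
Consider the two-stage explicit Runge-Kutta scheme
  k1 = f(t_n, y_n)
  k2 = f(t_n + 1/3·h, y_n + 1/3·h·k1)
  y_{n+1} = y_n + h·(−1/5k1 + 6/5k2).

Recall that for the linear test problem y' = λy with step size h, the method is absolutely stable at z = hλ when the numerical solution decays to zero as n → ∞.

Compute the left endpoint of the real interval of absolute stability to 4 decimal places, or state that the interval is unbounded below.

left endpoint -2.5000.

On y'=λy, z=hλ:
  k1=λy_n ⇒ h·k1=z·y_n;  k2=λ(1+1/3z)y_n ⇒ h·k2=z(1+1/3z)y_n
  y_{n+1}/y_n = 1 − 1/5z + 6/5z(1+1/3z) = 1 + z + 2/5z²
  ⇒ R(z) = 1 + z + 2/5z².

Solve |R(x)|<1 on ℝ⁻.
x=-1.49: |R|=0.3980
R=1: x+2/5x²=0 ⇒ x=−5/2=-2.5000; min R=1−1/(4·2/5)=0.3750>−1
Confirm numerically:
  x=-2.457: |R|=0.95774 <1
  x=-2.099: |R|=0.66332 <1
  x=-1.555: |R|=0.41221 <1
  x=-3.021: |R|=1.62958 >1
  x=-2.841: |R|=1.38751 >1
Stable set (-2.5000, 0).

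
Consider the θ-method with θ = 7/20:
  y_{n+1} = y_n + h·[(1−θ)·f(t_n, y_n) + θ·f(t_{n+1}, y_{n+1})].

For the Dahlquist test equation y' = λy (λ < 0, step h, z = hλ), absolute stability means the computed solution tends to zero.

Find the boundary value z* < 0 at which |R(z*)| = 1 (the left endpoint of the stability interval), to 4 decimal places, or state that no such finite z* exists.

On y'=λy, z=hλ:
  y_{n+1} = y_n + z·[13/20·y_n + 7/20·y_{n+1}] ⇒ (1 − 7/20z)y_{n+1} = (1 + 13/20z)y_n
  R(z) = (1 + 13/20z)/(1 − 7/20z).

Find x<0 with |R(x)|<1.
x=-1.71: |R|=0.0698
R=−1: 1+13/20x = −1+7/20x ⇒ -3/10x=2 ⇒ x=2/(-3/10)=-6.6667
Confirm numerically:
  x=-5.411: |R|=0.86983 <1
  x=-3.926: |R|=0.65368 <1
  x=-2.790: |R|=0.41159 <1
  x=-7.094: |R|=1.03681 >1
  x=-6.832: |R|=1.01463 >1
Stable set (-6.6667, 0).

left endpoint -6.6667.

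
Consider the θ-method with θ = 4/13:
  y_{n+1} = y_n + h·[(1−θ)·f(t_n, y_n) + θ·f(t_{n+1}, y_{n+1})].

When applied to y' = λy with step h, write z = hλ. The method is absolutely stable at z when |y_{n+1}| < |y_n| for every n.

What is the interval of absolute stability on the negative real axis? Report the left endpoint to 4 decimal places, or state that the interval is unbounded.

(-5.2000, 0).

Set f=λy, z=hλ:
  y_{n+1} = y_n + z·[9/13·y_n + 4/13·y_{n+1}] ⇒ (1 − 4/13z)y_{n+1} = (1 + 9/13z)y_n
  R(z) = (1 + 9/13z)/(1 − 4/13z).

Find x<0 with |R(x)|<1.
x=-0.51: |R|=0.5592
R=−1: 1+9/13x = −1+4/13x ⇒ -5/13x=2 ⇒ x=2/(-5/13)=-5.2000
Confirm numerically:
  x=-4.987: |R|=0.96768 <1
  x=-4.121: |R|=0.81702 <1
  x=-3.769: |R|=0.74516 <1
  x=-5.643: |R|=1.06227 >1
  x=-5.339: |R|=1.02023 >1
  x=-5.284: |R|=1.01230 >1
Stable set (-5.2000, 0).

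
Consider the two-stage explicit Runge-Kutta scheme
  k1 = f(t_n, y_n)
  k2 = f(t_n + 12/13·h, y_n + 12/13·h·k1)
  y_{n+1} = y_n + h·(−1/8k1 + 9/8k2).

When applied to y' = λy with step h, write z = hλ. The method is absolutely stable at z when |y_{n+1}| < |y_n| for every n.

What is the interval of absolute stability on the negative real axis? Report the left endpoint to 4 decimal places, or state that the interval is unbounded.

(-0.9630, 0).

On y'=λy, z=hλ:
  k1=λy_n ⇒ h·k1=z·y_n;  k2=λ(1+12/13z)y_n ⇒ h·k2=z(1+12/13z)y_n
  y_{n+1}/y_n = 1 − 1/8z + 9/8z(1+12/13z) = 1 + z + 27/26z²
  so R(z) = 1 + z + 27/26z².

Boundary: |R(x)|=1, x<0.
x=-0.38: |R|=0.7700
R=1: x+27/26x²=0 ⇒ x=−26/27=-0.9630; min R=1−1/(4·27/26)=0.7593>−1
Confirm numerically:
  x=-0.863: |R|=0.91041 <1
  x=-0.849: |R|=0.89952 <1
  x=-0.835: |R|=0.88904 <1
  x=-0.661: |R|=0.79273 <1
  x=-1.543: |R|=1.92942 >1
  x=-1.512: |R|=1.86207 >1
  x=-1.083: |R|=1.13500 >1
So |R|<1 on (-0.9630, 0).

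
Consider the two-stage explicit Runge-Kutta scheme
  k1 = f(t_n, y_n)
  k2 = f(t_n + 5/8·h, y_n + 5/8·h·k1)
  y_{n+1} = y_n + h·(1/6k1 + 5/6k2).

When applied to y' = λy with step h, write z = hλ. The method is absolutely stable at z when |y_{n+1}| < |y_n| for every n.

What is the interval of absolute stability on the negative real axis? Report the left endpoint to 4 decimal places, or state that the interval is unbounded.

z∈(-1.9200,0).

On y'=λy, z=hλ:
  k1=λy_n ⇒ h·k1=z·y_n;  k2=λ(1+5/8z)y_n ⇒ h·k2=z(1+5/8z)y_n
  y_{n+1}/y_n = 1 + 1/6z + 5/6z(1+5/8z) = 1 + z + 25/48z²
  ⇒ R(z) = 1 + z + 25/48z².

Solve |R(x)|<1 on ℝ⁻.
x=-1.6: |R|=0.7333
R=1: x+25/48x²=0 ⇒ x=−48/25=-1.9200; min R=1−1/(4·25/48)=0.5200>−1
Confirm numerically:
  x=-1.500: |R|=0.67188 <1
  x=-1.060: |R|=0.52521 <1
  x=-0.989: |R|=0.52044 <1
  x=-2.419: |R|=1.62869 >1
  x=-2.151: |R|=1.25879 >1
Interval (-1.9200, 0).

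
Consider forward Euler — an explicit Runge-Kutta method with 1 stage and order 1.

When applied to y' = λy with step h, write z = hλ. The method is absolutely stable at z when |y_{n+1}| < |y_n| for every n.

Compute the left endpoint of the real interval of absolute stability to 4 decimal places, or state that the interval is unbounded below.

Set f=λy, z=hλ:
  order 1, 1-stage ⇒ R(z)=1+z
  (e.g. R(-0.81)=0.19000, |R|=0.19000)

Find x<0 with |R(x)|<1.
x=-0.81: |R|=0.1900
|R(-2.09)|=1.0900 |R(-1.06)|=0.0600 |R(-0.97)|=0.0300
Bisect:
  x_lo=-2.4963 |R|=1.4963  x_hi=-0.3428 |R|=0.6572
  mid=-1.41957 |R|=0.41957 →hi
  mid=-1.95795 |R|=0.95795 →hi
  mid=-2.22714 |R|=1.22714 →lo
  mid=-2.09254 |R|=1.09254 →lo
  mid=-2.02525 |R|=1.02525 →lo
  mid=-1.99160 |R|=0.99160 →hi
  mid=-2.00842 |R|=1.00842 →lo
  mid=-2.00001 |R|=1.00001 →lo
  ...
  [-2.00001,-1.99988] ⇒ x*=-2.0000
So |R|<1 on (-2.0000, 0).

left endpoint -2.0000.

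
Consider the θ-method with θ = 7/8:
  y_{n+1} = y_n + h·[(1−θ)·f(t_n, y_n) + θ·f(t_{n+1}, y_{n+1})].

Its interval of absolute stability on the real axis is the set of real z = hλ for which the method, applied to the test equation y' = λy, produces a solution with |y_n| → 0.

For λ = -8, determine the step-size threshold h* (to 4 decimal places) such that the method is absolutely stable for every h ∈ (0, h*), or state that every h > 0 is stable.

(−∞, 0) — no finite endpoint. Any h>0 works for λ=-8.

With y'=λy (z=hλ):
  y_{n+1} = y_n + z·[1/8·y_n + 7/8·y_{n+1}] ⇒ (1 − 7/8z)y_{n+1} = (1 + 1/8z)y_n
  ⇒ R(z) = (1 + 1/8z)/(1 − 7/8z).

Boundary: |R(x)|=1, x<0.
x=-0.75: |R|=0.5472
x=-2: |R|=0.2727
x=-10: |R|=0.0256
x=-100: |R|=0.1299
θ=7/8≥1/2 ⇒ |1+1/8x|<|1−7/8x| ∀x<0 ⇒ interval (−∞,0).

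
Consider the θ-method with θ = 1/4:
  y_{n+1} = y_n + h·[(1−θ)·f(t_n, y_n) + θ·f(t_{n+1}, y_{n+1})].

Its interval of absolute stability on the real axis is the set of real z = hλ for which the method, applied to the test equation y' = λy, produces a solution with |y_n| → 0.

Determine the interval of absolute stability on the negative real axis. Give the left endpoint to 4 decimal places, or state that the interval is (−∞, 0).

Set f=λy, z=hλ:
  y_{n+1} = y_n + z·[3/4·y_n + 1/4·y_{n+1}] ⇒ (1 − 1/4z)y_{n+1} = (1 + 3/4z)y_n
  R(z) = (1 + 3/4z)/(1 − 1/4z).

Boundary: |R(x)|=1, x<0.
x=-1.21: |R|=0.0710
R=−1: 1+3/4x = −1+1/4x ⇒ -1/2x=2 ⇒ x=2/(-1/2)=-4.0000
Confirm numerically:
  x=-2.167: |R|=0.40555 <1
  x=-1.842: |R|=0.26121 <1
  x=-1.729: |R|=0.20719 <1
  x=-4.458: |R|=1.10830 >1
  x=-4.295: |R|=1.07113 >1
Interval (-4.0000, 0).

z∈(-4.0000,0).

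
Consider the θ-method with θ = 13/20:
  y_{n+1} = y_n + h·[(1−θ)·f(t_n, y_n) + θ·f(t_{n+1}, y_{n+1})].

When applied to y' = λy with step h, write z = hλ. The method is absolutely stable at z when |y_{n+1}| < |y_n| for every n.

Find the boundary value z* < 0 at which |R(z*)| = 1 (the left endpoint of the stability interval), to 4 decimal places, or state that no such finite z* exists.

Test eqn y'=λy, z=hλ:
  y_{n+1} = y_n + z·[7/20·y_n + 13/20·y_{n+1}] ⇒ (1 − 13/20z)y_{n+1} = (1 + 7/20z)y_n
  Hence R(z) = (1 + 7/20z)/(1 − 13/20z).

Find x<0 with |R(x)|<1.
x=-1.17: |R|=0.3354
x=-2: |R|=0.1304
x=-10: |R|=0.3333
x=-100: |R|=0.5152
θ=13/20≥1/2 ⇒ |1+7/20x|<|1−13/20x| ∀x<0 ⇒ interval (−∞,0).

interval (−∞, 0).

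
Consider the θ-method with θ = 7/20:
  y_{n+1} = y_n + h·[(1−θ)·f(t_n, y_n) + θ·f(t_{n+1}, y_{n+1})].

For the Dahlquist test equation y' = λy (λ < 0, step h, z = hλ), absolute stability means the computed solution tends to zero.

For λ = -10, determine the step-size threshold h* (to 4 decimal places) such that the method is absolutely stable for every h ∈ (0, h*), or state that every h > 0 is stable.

(-6.6667,0); λ=-10 ⇒ h* = (20/3)/10 = 0.6667.

On y'=λy, z=hλ:
  y_{n+1} = y_n + z·[13/20·y_n + 7/20·y_{n+1}] ⇒ (1 − 7/20z)y_{n+1} = (1 + 13/20z)y_n
  Hence R(z) = (1 + 13/20z)/(1 − 7/20z).

Solve |R(x)|<1 on ℝ⁻.
x=-1.1: |R|=0.2058
R=−1: 1+13/20x = −1+7/20x ⇒ -3/10x=2 ⇒ x=2/(-3/10)=-6.6667
Confirm numerically:
  x=-5.503: |R|=0.88069 <1
  x=-4.706: |R|=0.77779 <1
  x=-4.537: |R|=0.75313 <1
  x=-2.795: |R|=0.41286 <1
  x=-7.141: |R|=1.04066 >1
  x=-7.124: |R|=1.03927 >1
  x=-7.011: |R|=1.02991 >1
Interval (-6.6667, 0).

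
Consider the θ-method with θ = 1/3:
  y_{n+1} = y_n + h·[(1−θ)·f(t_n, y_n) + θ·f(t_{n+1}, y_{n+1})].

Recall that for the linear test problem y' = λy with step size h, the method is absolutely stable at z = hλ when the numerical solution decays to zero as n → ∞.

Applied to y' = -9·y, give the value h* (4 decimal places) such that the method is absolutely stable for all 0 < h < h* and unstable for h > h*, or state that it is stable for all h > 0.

(-6.0000,0); λ=-9 ⇒ h* = (6)/9 = 0.6667.

With y'=λy (z=hλ):
  y_{n+1} = y_n + z·[2/3·y_n + 1/3·y_{n+1}] ⇒ (1 − 1/3z)y_{n+1} = (1 + 2/3z)y_n
  R(z) = (1 + 2/3z)/(1 − 1/3z).

Solve |R(x)|<1 on ℝ⁻.
x=-1.78: |R|=0.1172
R=−1: 1+2/3x = −1+1/3x ⇒ -1/3x=2 ⇒ x=2/(-1/3)=-6.0000
Confirm numerically:
  x=-5.383: |R|=0.92640 <1
  x=-5.118: |R|=0.89135 <1
  x=-3.308: |R|=0.57324 <1
  x=-6.462: |R|=1.04883 >1
  x=-6.278: |R|=1.02996 >1
  x=-6.182: |R|=1.01982 >1
Interval (-6.0000, 0).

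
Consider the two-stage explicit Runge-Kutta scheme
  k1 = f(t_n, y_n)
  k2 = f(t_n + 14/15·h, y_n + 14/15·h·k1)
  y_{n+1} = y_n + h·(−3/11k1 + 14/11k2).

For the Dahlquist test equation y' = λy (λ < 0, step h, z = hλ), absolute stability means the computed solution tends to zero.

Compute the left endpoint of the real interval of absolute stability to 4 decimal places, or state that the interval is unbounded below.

With y'=λy (z=hλ):
  k1=λy_n ⇒ h·k1=z·y_n;  k2=λ(1+14/15z)y_n ⇒ h·k2=z(1+14/15z)y_n
  y_{n+1}/y_n = 1 − 3/11z + 14/11z(1+14/15z) = 1 + z + 196/165z²
  ⇒ R(z) = 1 + z + 196/165z².

Need |R(x)|<1, x<0.
x=-1.73: |R|=2.8252
R=1: x+196/165x²=0 ⇒ x=−165/196=-0.8418; min R=1−1/(4·196/165)=0.7895>−1
Confirm numerically:
  x=-0.712: |R|=0.89019 <1
  x=-0.576: |R|=0.81811 <1
  x=-0.417: |R|=0.78956 <1
  x=-0.377: |R|=0.79183 <1
  x=-1.441: |R|=2.02561 >1
  x=-1.384: |R|=1.89133 >1
Stable set (-0.8418, 0).

z* = -0.8418.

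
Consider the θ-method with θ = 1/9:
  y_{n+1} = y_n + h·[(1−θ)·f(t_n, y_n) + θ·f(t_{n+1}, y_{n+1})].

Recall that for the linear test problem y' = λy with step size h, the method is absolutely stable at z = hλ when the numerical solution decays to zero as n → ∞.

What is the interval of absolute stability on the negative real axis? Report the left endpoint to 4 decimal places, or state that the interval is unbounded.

Test eqn y'=λy, z=hλ:
  y_{n+1} = y_n + z·[8/9·y_n + 1/9·y_{n+1}] ⇒ (1 − 1/9z)y_{n+1} = (1 + 8/9z)y_n
  so R(z) = (1 + 8/9z)/(1 − 1/9z).

Boundary: |R(x)|=1, x<0.
x=-1.17: |R|=0.0354
R=−1: 1+8/9x = −1+1/9x ⇒ -7/9x=2 ⇒ x=2/(-7/9)=-2.5714
Confirm numerically:
  x=-2.045: |R|=0.66636 <1
  x=-2.012: |R|=0.64439 <1
  x=-1.664: |R|=0.40435 <1
  x=-1.424: |R|=0.22947 <1
  x=-3.022: |R|=1.26235 >1
  x=-2.872: |R|=1.17722 >1
  x=-2.682: |R|=1.06626 >1
So |R|<1 on (-2.5714, 0).

(-2.5714, 0).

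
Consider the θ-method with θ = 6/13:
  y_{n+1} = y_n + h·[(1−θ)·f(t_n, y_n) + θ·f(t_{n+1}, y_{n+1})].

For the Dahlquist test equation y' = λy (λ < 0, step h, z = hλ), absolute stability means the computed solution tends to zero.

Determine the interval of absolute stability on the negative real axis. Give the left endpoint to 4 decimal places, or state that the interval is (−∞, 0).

(-26.0000, 0).

With y'=λy (z=hλ):
  y_{n+1} = y_n + z·[7/13·y_n + 6/13·y_{n+1}] ⇒ (1 − 6/13z)y_{n+1} = (1 + 7/13z)y_n
  so R(z) = (1 + 7/13z)/(1 − 6/13z).

Boundary: |R(x)|=1, x<0.
x=-0.79: |R|=0.4211
R=−1: 1+7/13x = −1+6/13x ⇒ -1/13x=2 ⇒ x=2/(-1/13)=-26.0000
Confirm numerically:
  x=-23.795: |R|=0.98584 <1
  x=-18.655: |R|=0.94121 <1
  x=-15.867: |R|=0.90635 <1
  x=-12.613: |R|=0.84904 <1
  x=-26.548: |R|=1.00318 >1
  x=-26.212: |R|=1.00125 >1
Stable set (-26.0000, 0).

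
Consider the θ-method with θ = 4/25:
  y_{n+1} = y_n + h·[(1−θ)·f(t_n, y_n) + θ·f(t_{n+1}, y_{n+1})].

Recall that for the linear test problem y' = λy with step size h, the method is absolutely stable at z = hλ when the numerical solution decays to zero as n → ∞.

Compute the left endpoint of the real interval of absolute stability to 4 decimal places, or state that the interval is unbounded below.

Test eqn y'=λy, z=hλ:
  y_{n+1} = y_n + z·[21/25·y_n + 4/25·y_{n+1}] ⇒ (1 − 4/25z)y_{n+1} = (1 + 21/25z)y_n
  ⇒ R(z) = (1 + 21/25z)/(1 − 4/25z).

Find x<0 with |R(x)|<1.
x=-1.45: |R|=0.1769
R=−1: 1+21/25x = −1+4/25x ⇒ -17/25x=2 ⇒ x=2/(-17/25)=-2.9412
Confirm numerically:
  x=-2.895: |R|=0.97854 <1
  x=-2.661: |R|=0.86637 <1
  x=-2.195: |R|=0.62448 <1
  x=-3.096: |R|=1.07040 >1
  x=-2.975: |R|=1.01558 >1
Stable set (-2.9412, 0).

z* = -2.9412.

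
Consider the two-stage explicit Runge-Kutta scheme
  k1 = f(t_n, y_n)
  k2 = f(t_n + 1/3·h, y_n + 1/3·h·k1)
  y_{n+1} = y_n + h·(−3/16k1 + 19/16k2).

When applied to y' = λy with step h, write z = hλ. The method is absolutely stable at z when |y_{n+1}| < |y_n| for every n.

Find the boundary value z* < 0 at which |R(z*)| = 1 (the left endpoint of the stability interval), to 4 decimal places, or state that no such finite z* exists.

left endpoint -2.5263.

With y'=λy (z=hλ):
  k1=λy_n ⇒ h·k1=z·y_n;  k2=λ(1+1/3z)y_n ⇒ h·k2=z(1+1/3z)y_n
  y_{n+1}/y_n = 1 − 3/16z + 19/16z(1+1/3z) = 1 + z + 19/48z²
  R(z) = 1 + z + 19/48z².

Solve |R(x)|<1 on ℝ⁻.
x=-0.96: |R|=0.4048
R=1: x+19/48x²=0 ⇒ x=−48/19=-2.5263; min R=1−1/(4·19/48)=0.3684>−1
Confirm numerically:
  x=-2.281: |R|=0.77851 <1
  x=-1.447: |R|=0.38180 <1
  x=-1.171: |R|=0.37178 <1
  x=-3.052: |R|=1.63507 >1
  x=-2.669: |R|=1.15074 >1
  x=-2.584: |R|=1.05900 >1
So |R|<1 on (-2.5263, 0).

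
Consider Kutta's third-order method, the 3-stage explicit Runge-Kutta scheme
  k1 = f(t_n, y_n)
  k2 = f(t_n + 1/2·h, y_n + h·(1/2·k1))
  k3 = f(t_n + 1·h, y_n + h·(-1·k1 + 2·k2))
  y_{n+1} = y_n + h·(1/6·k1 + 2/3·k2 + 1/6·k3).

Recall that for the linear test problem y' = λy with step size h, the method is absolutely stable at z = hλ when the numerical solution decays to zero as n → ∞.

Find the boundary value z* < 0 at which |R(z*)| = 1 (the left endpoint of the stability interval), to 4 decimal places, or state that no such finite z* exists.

left endpoint -2.5127.

Test eqn y'=λy, z=hλ:
  order 3, 3-stage ⇒ R(z)=1+z+z^2/2+z^3/6
  (e.g. R(-0.47)=0.62315, |R|=0.62315)

Find x<0 with |R(x)|<1.
x=-0.47: |R|=0.6231
|R(-2.76)|=1.4553 |R(-2.65)|=1.2404 |R(-2.33)|=0.7238
Bisect:
  x_lo=-3.0366 |R|=2.0928  x_hi=-0.2491 |R|=0.7793
  mid=-1.64286 |R|=0.03238 →hi
  mid=-2.33973 |R|=0.73731 →hi
  mid=-2.68816 |R|=1.31260 →lo
  mid=-2.51395 |R|=1.00198 →lo
  mid=-2.42684 |R|=0.86423 →hi
  mid=-2.47039 |R|=0.93171 →hi
  mid=-2.49217 |R|=0.96649 →hi
  mid=-2.50306 |R|=0.98415 →hi
  mid=-2.50850 |R|=0.99304 →hi
  mid=-2.51123 |R|=0.99750 →hi
  ...
  [-2.51276,-2.51259] ⇒ x*=-2.5127
So |R|<1 on (-2.5127, 0).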